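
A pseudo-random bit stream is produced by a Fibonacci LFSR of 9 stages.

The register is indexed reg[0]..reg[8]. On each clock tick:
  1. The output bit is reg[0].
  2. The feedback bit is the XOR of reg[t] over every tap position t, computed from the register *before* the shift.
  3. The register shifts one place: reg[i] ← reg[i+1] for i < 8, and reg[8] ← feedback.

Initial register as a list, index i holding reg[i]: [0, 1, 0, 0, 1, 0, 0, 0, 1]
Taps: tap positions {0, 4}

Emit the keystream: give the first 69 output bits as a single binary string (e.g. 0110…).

tick  register→output (feedback)
  0  010010001→0 (1)
  1  100100011→1 (1)
  2  001000111→0 (0)
  3  010001110→0 (0)
  4  100011100→1 (0)
  5  000111000→0 (1)
  6  001110001→0 (1)
  7  011100011→0 (0)
  8  111000110→1 (1)
  9  110001101→1 (1)
 10  100011011→1 (0)
 11  000110110→0 (1)
 12  001101101→0 (0)
 13  011011010→0 (1)
 14  110110101→1 (0)
 15  101101010→1 (1)
 16  011010101→0 (1)
 17  110101011→1 (1)
 18  101010111→1 (0)
 19  010101110→0 (0)
 20  101011100→1 (0)
 21  010111000→0 (1)
 22  101110001→1 (0)
 23  011100010→0 (0)
 24  111000100→1 (1)
 25  110001001→1 (1)
 26  100010011→1 (0)
 27  000100110→0 (0)
 28  001001100→0 (0)
 29  010011000→0 (1)
 30  100110001→1 (0)
 31  001100010→0 (0)
 32  011000100→0 (0)
 33  110001000→1 (1)
 34  100010001→1 (0)
 35  000100010→0 (0)
 36  001000100→0 (0)
 37  010001000→0 (0)
 38  100010000→1 (0)
 39  000100000→0 (0)
 40  001000000→0 (0)
 41  010000000→0 (0)
 42  100000000→1 (1)
 43  000000001→0 (0)
 44  000000010→0 (0)
 45  000000100→0 (0)
 46  000001000→0 (0)
 47  000010000→0 (1)
 48  000100001→0 (0)
 49  001000010→0 (0)
 50  010000100→0 (0)
 51  100001000→1 (1)
 52  000010001→0 (1)
 53  000100011→0 (0)
 54  001000110→0 (0)
 55  010001100→0 (0)
 56  100011000→1 (0)
 57  000110000→0 (1)
 58  001100001→0 (0)
 59  011000010→0 (0)
 60  110000100→1 (1)
 61  100001001→1 (1)
 62  000010011→0 (1)
 63  000100111→0 (0)
 64  001001110→0 (0)
 65  010011100→0 (1)
 66  100111001→1 (0)
 67  001110010→0 (1)
 68  011100101→0 (0)

010010001110001101101010111000100110001000100000000100001000110000100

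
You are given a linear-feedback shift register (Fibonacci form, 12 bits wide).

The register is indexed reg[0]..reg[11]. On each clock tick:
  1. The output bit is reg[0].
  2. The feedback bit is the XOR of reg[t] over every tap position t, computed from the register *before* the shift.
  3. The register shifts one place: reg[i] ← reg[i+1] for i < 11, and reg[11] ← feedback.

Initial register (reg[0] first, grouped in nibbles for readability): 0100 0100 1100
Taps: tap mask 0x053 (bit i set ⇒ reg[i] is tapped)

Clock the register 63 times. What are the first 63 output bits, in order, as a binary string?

step | reg (before) | out | fb
   0 | 010001001100 | 0 | 1
   1 | 100010011001 | 1 | 0
   2 | 000100110010 | 0 | 1
   3 | 001001100101 | 0 | 1
   4 | 010011001011 | 0 | 0
   5 | 100110010110 | 1 | 0
   6 | 001100101100 | 0 | 1
   7 | 011001011001 | 0 | 1
   8 | 110010110011 | 1 | 0
   9 | 100101100110 | 1 | 0
  10 | 001011001100 | 0 | 1
  11 | 010110011001 | 0 | 0
  12 | 101100110010 | 1 | 0
  13 | 011001100100 | 0 | 0
  14 | 110011001000 | 1 | 1
  15 | 100110010001 | 1 | 0
  16 | 001100100010 | 0 | 1
  17 | 011001000101 | 0 | 1
  18 | 110010001011 | 1 | 1
  19 | 100100010111 | 1 | 1
  20 | 001000101111 | 0 | 1
  21 | 010001011111 | 0 | 1
  22 | 100010111111 | 1 | 1
  23 | 000101111111 | 0 | 1
  24 | 001011111111 | 0 | 0
  25 | 010111111110 | 0 | 1
  26 | 101111111101 | 1 | 1
  27 | 011111111011 | 0 | 1
  28 | 111111110111 | 1 | 0
  29 | 111111101110 | 1 | 0
  30 | 111111011100 | 1 | 1
  31 | 111110111001 | 1 | 0
  32 | 111101110010 | 1 | 1
  33 | 111011100101 | 1 | 0
  34 | 110111001010 | 1 | 1
  35 | 101110010101 | 1 | 0
  36 | 011100101010 | 0 | 0
  37 | 111001010100 | 1 | 0
  38 | 110010101000 | 1 | 0
  39 | 100101010000 | 1 | 1
  40 | 001010100001 | 0 | 0
  41 | 010101000010 | 0 | 1
  42 | 101010000101 | 1 | 0
  43 | 010100001010 | 0 | 1
  44 | 101000010101 | 1 | 1
  45 | 010000101011 | 0 | 0
  46 | 100001010110 | 1 | 1
  47 | 000010101101 | 0 | 0
  48 | 000101011010 | 0 | 0
  49 | 001010110100 | 0 | 0
  50 | 010101101000 | 0 | 0
  51 | 101011010000 | 1 | 0
  52 | 010110100000 | 0 | 1
  53 | 101101000001 | 1 | 1
  54 | 011010000011 | 0 | 0
  55 | 110100000110 | 1 | 0
  56 | 101000001100 | 1 | 1
  57 | 010000011001 | 0 | 1
  58 | 100000110011 | 1 | 0
  59 | 000001100110 | 0 | 1
  60 | 000011001101 | 0 | 1
  61 | 000110011011 | 0 | 1
  62 | 001100110111 | 0 | 1

010001001100101100110010001011111111011100101010000101011010000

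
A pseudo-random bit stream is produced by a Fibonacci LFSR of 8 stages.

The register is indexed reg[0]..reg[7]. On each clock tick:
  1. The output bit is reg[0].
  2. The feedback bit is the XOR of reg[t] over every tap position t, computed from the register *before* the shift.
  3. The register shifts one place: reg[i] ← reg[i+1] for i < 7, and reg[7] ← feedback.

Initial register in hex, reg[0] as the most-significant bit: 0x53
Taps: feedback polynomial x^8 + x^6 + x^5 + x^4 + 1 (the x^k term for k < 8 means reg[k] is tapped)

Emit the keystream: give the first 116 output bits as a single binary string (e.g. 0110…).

01010011111010101011100000110001010110011001011111101111001101110111001010100101000100101101000110011100111100011011

step | reg (before) | out | fb
   0 | 01010011 | 0 | 1
   1 | 10100111 | 1 | 1
   2 | 01001111 | 0 | 1
   3 | 10011111 | 1 | 0
   4 | 00111110 | 0 | 1
   5 | 01111101 | 0 | 0
   6 | 11111010 | 1 | 1
   7 | 11110101 | 1 | 0
   8 | 11101010 | 1 | 1
   9 | 11010101 | 1 | 0
  10 | 10101010 | 1 | 1
  11 | 01010101 | 0 | 1
  12 | 10101011 | 1 | 1
  13 | 01010111 | 0 | 0
  14 | 10101110 | 1 | 0
  15 | 01011100 | 0 | 0
  16 | 10111000 | 1 | 0
  17 | 01110000 | 0 | 0
  18 | 11100000 | 1 | 1
  19 | 11000001 | 1 | 1
  20 | 10000011 | 1 | 0
  21 | 00000110 | 0 | 0
  22 | 00001100 | 0 | 0
  23 | 00011000 | 0 | 1
  24 | 00110001 | 0 | 0
  25 | 01100010 | 0 | 1
  26 | 11000101 | 1 | 0
  27 | 10001010 | 1 | 1
  28 | 00010101 | 0 | 1
  29 | 00101011 | 0 | 0
  30 | 01010110 | 0 | 0
  31 | 10101100 | 1 | 1
  32 | 01011001 | 0 | 1
  33 | 10110011 | 1 | 0
  34 | 01100110 | 0 | 0
  35 | 11001100 | 1 | 1
  36 | 10011001 | 1 | 0
  37 | 00110010 | 0 | 1
  38 | 01100101 | 0 | 1
  39 | 11001011 | 1 | 1
  40 | 10010111 | 1 | 1
  41 | 00101111 | 0 | 1
  42 | 01011111 | 0 | 1
  43 | 10111111 | 1 | 0
  44 | 01111110 | 0 | 1
  45 | 11111101 | 1 | 1
  46 | 11111011 | 1 | 1
  47 | 11110111 | 1 | 1
  48 | 11101111 | 1 | 0
  49 | 11011110 | 1 | 0
  50 | 10111100 | 1 | 1
  51 | 01111001 | 0 | 1
  52 | 11110011 | 1 | 0
  53 | 11100110 | 1 | 1
  54 | 11001101 | 1 | 1
  55 | 10011011 | 1 | 1
  56 | 00110111 | 0 | 0
  57 | 01101110 | 0 | 1
  58 | 11011101 | 1 | 1
  59 | 10111011 | 1 | 1
  60 | 01110111 | 0 | 0
  61 | 11101110 | 1 | 0
  62 | 11011100 | 1 | 1
  63 | 10111001 | 1 | 0
  64 | 01110010 | 0 | 1
  65 | 11100101 | 1 | 0
  66 | 11001010 | 1 | 1
  67 | 10010101 | 1 | 0
  68 | 00101010 | 0 | 0
  69 | 01010100 | 0 | 1
  70 | 10101001 | 1 | 0
  71 | 01010010 | 0 | 1
  72 | 10100101 | 1 | 0
  73 | 01001010 | 0 | 0
  74 | 10010100 | 1 | 0
  75 | 00101000 | 0 | 1
  76 | 01010001 | 0 | 0
  77 | 10100010 | 1 | 0
  78 | 01000100 | 0 | 1
  79 | 10001001 | 1 | 0
  80 | 00010010 | 0 | 1
  81 | 00100101 | 0 | 1
  82 | 01001011 | 0 | 0
  83 | 10010110 | 1 | 1
  84 | 00101101 | 0 | 0
  85 | 01011010 | 0 | 0
  86 | 10110100 | 1 | 0
  87 | 01101000 | 0 | 1
  88 | 11010001 | 1 | 1
  89 | 10100011 | 1 | 0
  90 | 01000110 | 0 | 0
  91 | 10001100 | 1 | 1
  92 | 00011001 | 0 | 1
  93 | 00110011 | 0 | 1
  94 | 01100111 | 0 | 0
  95 | 11001110 | 1 | 0
  96 | 10011100 | 1 | 1
  97 | 00111001 | 0 | 1
  98 | 01110011 | 0 | 1
  99 | 11100111 | 1 | 1
 100 | 11001111 | 1 | 0
 101 | 10011110 | 1 | 0
 102 | 00111100 | 0 | 0
 103 | 01111000 | 0 | 1
 104 | 11110001 | 1 | 1
 105 | 11100011 | 1 | 0
 106 | 11000110 | 1 | 1
 107 | 10001101 | 1 | 1
 108 | 00011011 | 0 | 0
 109 | 00110110 | 0 | 0
 110 | 01101100 | 0 | 0
 111 | 11011000 | 1 | 0
 112 | 10110000 | 1 | 1
 113 | 01100001 | 0 | 0
 114 | 11000010 | 1 | 0
 115 | 10000100 | 1 | 0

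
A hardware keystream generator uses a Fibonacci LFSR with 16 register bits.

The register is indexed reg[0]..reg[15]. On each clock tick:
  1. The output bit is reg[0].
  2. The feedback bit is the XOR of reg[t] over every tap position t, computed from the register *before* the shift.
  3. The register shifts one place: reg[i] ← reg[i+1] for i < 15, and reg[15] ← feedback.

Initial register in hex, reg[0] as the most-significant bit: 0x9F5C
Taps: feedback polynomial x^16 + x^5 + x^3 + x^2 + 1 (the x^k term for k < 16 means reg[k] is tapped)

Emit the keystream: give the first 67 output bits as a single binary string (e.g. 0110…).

1001111101011100111100110101011011001110011000100100100010110000001

tick  register→output (feedback)
  0  1001111101011100→1 (1)
  1  0011111010111001→0 (1)
  2  0111110101110011→0 (1)
  3  1111101011100111→1 (1)
  4  1111010111001111→1 (0)
  5  1110101110011110→1 (0)
  6  1101011100111100→1 (1)
  7  1010111001111001→1 (1)
  8  0101110011110011→0 (0)
  9  1011100111100110→1 (1)
 10  0111001111001101→0 (0)
 11  1110011110011010→1 (1)
 12  1100111100110101→1 (0)
 13  1001111001101010→1 (1)
 14  0011110011010101→0 (1)
 15  0111100110101011→0 (0)
 16  1111001101010110→1 (1)
 17  1110011010101101→1 (1)
 18  1100110101011011→1 (0)
 19  1001101010110110→1 (0)
 20  0011010101101100→0 (1)
 21  0110101011011001→0 (1)
 22  1101010110110011→1 (1)
 23  1010101101100111→1 (0)
 24  0101011011001110→0 (0)
 25  1010110110011100→1 (1)
 26  0101101100111001→0 (1)
 27  1011011001110011→1 (0)
 28  0110110011100110→0 (0)
 29  1101100111001100→1 (0)
 30  1011001110011000→1 (1)
 31  0110011100110001→0 (0)
 32  1100111001100010→1 (0)
 33  1001110011000100→1 (1)
 34  0011100110001001→0 (0)
 35  0111001100010010→0 (0)
 36  1110011000100100→1 (1)
 37  1100110001001001→1 (0)
 38  1001100010010010→1 (0)
 39  0011000100100100→0 (0)
 40  0110001001001000→0 (1)
 41  1100010010010001→1 (0)
 42  1000100100100010→1 (1)
 43  0001001001000101→0 (1)
 44  0010010010001011→0 (0)
 45  0100100100010110→0 (0)
 46  1001001000101100→1 (0)
 47  0010010001011000→0 (0)
 48  0100100010110000→0 (0)
 49  1001000101100000→1 (0)
 50  0010001011000000→0 (1)
 51  0100010110000001→0 (1)
 52  1000101100000011→1 (1)
 53  0001011000000111→0 (0)
 54  0010110000001110→0 (0)
 55  0101100000011100→0 (1)
 56  1011000000111001→1 (1)
 57  0110000001110011→0 (1)
 58  1100000011100111→1 (1)
 59  1000000111001111→1 (1)
 60  0000001110011111→0 (0)
 61  0000011100111110→0 (1)
 62  0000111001111101→0 (1)
 63  0001110011111011→0 (0)
 64  0011100111110110→0 (0)
 65  0111001111101100→0 (0)
 66  1110011111011000→1 (1)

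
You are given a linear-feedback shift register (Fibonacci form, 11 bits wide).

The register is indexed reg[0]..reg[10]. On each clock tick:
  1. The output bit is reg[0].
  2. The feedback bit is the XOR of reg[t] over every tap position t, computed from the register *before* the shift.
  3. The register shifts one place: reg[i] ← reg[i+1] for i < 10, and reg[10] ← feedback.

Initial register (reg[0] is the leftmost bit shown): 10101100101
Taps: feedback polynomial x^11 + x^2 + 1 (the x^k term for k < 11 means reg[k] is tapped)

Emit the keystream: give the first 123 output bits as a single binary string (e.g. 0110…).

101011001010001111000101100110100111111001110000111101100110010111111110010000001110100001101001001110011011101111101010100

k : reg_k → out_k, fb_k
0: 10101100101 → 1, fb=0
1: 01011001010 → 0, fb=0
2: 10110010100 → 1, fb=0
3: 01100101000 → 0, fb=1
4: 11001010001 → 1, fb=1
5: 10010100011 → 1, fb=1
6: 00101000111 → 0, fb=1
7: 01010001111 → 0, fb=0
8: 10100011110 → 1, fb=0
9: 01000111100 → 0, fb=0
10: 10001111000 → 1, fb=1
11: 00011110001 → 0, fb=0
12: 00111100010 → 0, fb=1
13: 01111000101 → 0, fb=1
14: 11110001011 → 1, fb=0
15: 11100010110 → 1, fb=0
16: 11000101100 → 1, fb=1
17: 10001011001 → 1, fb=1
18: 00010110011 → 0, fb=0
19: 00101100110 → 0, fb=1
20: 01011001101 → 0, fb=0
21: 10110011010 → 1, fb=0
22: 01100110100 → 0, fb=1
23: 11001101001 → 1, fb=1
24: 10011010011 → 1, fb=1
25: 00110100111 → 0, fb=1
26: 01101001111 → 0, fb=1
27: 11010011111 → 1, fb=1
28: 10100111111 → 1, fb=0
29: 01001111110 → 0, fb=0
30: 10011111100 → 1, fb=1
31: 00111111001 → 0, fb=1
32: 01111110011 → 0, fb=1
33: 11111100111 → 1, fb=0
34: 11111001110 → 1, fb=0
35: 11110011100 → 1, fb=0
36: 11100111000 → 1, fb=0
37: 11001110000 → 1, fb=1
38: 10011100001 → 1, fb=1
39: 00111000011 → 0, fb=1
40: 01110000111 → 0, fb=1
41: 11100001111 → 1, fb=0
42: 11000011110 → 1, fb=1
43: 10000111101 → 1, fb=1
44: 00001111011 → 0, fb=0
45: 00011110110 → 0, fb=0
46: 00111101100 → 0, fb=1
47: 01111011001 → 0, fb=1
48: 11110110011 → 1, fb=0
49: 11101100110 → 1, fb=0
50: 11011001100 → 1, fb=1
51: 10110011001 → 1, fb=0
52: 01100110010 → 0, fb=1
53: 11001100101 → 1, fb=1
54: 10011001011 → 1, fb=1
55: 00110010111 → 0, fb=1
56: 01100101111 → 0, fb=1
57: 11001011111 → 1, fb=1
58: 10010111111 → 1, fb=1
59: 00101111111 → 0, fb=1
60: 01011111111 → 0, fb=0
61: 10111111110 → 1, fb=0
62: 01111111100 → 0, fb=1
63: 11111111001 → 1, fb=0
64: 11111110010 → 1, fb=0
65: 11111100100 → 1, fb=0
66: 11111001000 → 1, fb=0
67: 11110010000 → 1, fb=0
68: 11100100000 → 1, fb=0
69: 11001000000 → 1, fb=1
70: 10010000001 → 1, fb=1
71: 00100000011 → 0, fb=1
72: 01000000111 → 0, fb=0
73: 10000001110 → 1, fb=1
74: 00000011101 → 0, fb=0
75: 00000111010 → 0, fb=0
76: 00001110100 → 0, fb=0
77: 00011101000 → 0, fb=0
78: 00111010000 → 0, fb=1
79: 01110100001 → 0, fb=1
80: 11101000011 → 1, fb=0
81: 11010000110 → 1, fb=1
82: 10100001101 → 1, fb=0
83: 01000011010 → 0, fb=0
84: 10000110100 → 1, fb=1
85: 00001101001 → 0, fb=0
86: 00011010010 → 0, fb=0
87: 00110100100 → 0, fb=1
88: 01101001001 → 0, fb=1
89: 11010010011 → 1, fb=1
90: 10100100111 → 1, fb=0
91: 01001001110 → 0, fb=0
92: 10010011100 → 1, fb=1
93: 00100111001 → 0, fb=1
94: 01001110011 → 0, fb=0
95: 10011100110 → 1, fb=1
96: 00111001101 → 0, fb=1
97: 01110011011 → 0, fb=1
98: 11100110111 → 1, fb=0
99: 11001101110 → 1, fb=1
100: 10011011101 → 1, fb=1
101: 00110111011 → 0, fb=1
102: 01101110111 → 0, fb=1
103: 11011101111 → 1, fb=1
104: 10111011111 → 1, fb=0
105: 01110111110 → 0, fb=1
106: 11101111101 → 1, fb=0
107: 11011111010 → 1, fb=1
108: 10111110101 → 1, fb=0
109: 01111101010 → 0, fb=1
110: 11111010101 → 1, fb=0
111: 11110101010 → 1, fb=0
112: 11101010100 → 1, fb=0
113: 11010101000 → 1, fb=1
114: 10101010001 → 1, fb=0
115: 01010100010 → 0, fb=0
116: 10101000100 → 1, fb=0
117: 01010001000 → 0, fb=0
118: 10100010000 → 1, fb=0
119: 01000100000 → 0, fb=0
120: 10001000000 → 1, fb=1
121: 00010000001 → 0, fb=0
122: 00100000010 → 0, fb=1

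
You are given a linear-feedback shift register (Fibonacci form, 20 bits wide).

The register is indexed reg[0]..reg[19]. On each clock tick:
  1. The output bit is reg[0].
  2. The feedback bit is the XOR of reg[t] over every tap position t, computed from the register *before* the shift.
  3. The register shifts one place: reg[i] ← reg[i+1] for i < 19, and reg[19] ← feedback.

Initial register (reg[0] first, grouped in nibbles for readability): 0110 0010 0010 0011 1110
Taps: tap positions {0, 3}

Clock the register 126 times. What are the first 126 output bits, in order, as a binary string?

tick  register→output (feedback)
  0  01100010001000111110→0 (0)
  1  11000100010001111100→1 (1)
  2  10001000100011111001→1 (1)
  3  00010001000111110011→0 (1)
  4  00100010001111100111→0 (0)
  5  01000100011111001110→0 (0)
  6  10001000111110011100→1 (1)
  7  00010001111100111001→0 (1)
  8  00100011111001110011→0 (0)
  9  01000111110011100110→0 (0)
 10  10001111100111001100→1 (1)
 11  00011111001110011001→0 (1)
 12  00111110011100110011→0 (1)
 13  01111100111001100111→0 (1)
 14  11111001110011001111→1 (0)
 15  11110011100110011110→1 (0)
 16  11100111001100111100→1 (1)
 17  11001110011001111001→1 (1)
 18  10011100110011110011→1 (0)
 19  00111001100111100110→0 (1)
 20  01110011001111001101→0 (1)
 21  11100110011110011011→1 (1)
 22  11001100111100110111→1 (1)
 23  10011001111001101111→1 (0)
 24  00110011110011011110→0 (1)
 25  01100111100110111101→0 (0)
 26  11001111001101111010→1 (1)
 27  10011110011011110101→1 (0)
 28  00111100110111101010→0 (1)
 29  01111001101111010101→0 (1)
 30  11110011011110101011→1 (0)
 31  11100110111101010110→1 (1)
 32  11001101111010101101→1 (1)
 33  10011011110101011011→1 (0)
 34  00110111101010110110→0 (1)
 35  01101111010101101101→0 (0)
 36  11011110101011011010→1 (0)
 37  10111101010110110100→1 (0)
 38  01111010101101101000→0 (1)
 39  11110101011011010001→1 (0)
 40  11101010110110100010→1 (1)
 41  11010101101101000101→1 (0)
 42  10101011011010001010→1 (1)
 43  01010110110100010101→0 (1)
 44  10101101101000101011→1 (1)
 45  01011011010001010111→0 (1)
 46  10110110100010101111→1 (0)
 47  01101101000101011110→0 (0)
 48  11011010001010111100→1 (0)
 49  10110100010101111000→1 (0)
 50  01101000101011110000→0 (0)
 51  11010001010111100000→1 (0)
 52  10100010101111000000→1 (1)
 53  01000101011110000001→0 (0)
 54  10001010111100000010→1 (1)
 55  00010101111000000101→0 (1)
 56  00101011110000001011→0 (0)
 57  01010111100000010110→0 (1)
 58  10101111000000101101→1 (1)
 59  01011110000001011011→0 (1)
 60  10111100000010110111→1 (0)
 61  01111000000101101110→0 (1)
 62  11110000001011011101→1 (0)
 63  11100000010110111010→1 (1)
 64  11000000101101110101→1 (1)
 65  10000001011011101011→1 (1)
 66  00000010110111010111→0 (0)
 67  00000101101110101110→0 (0)
 68  00001011011101011100→0 (0)
 69  00010110111010111000→0 (1)
 70  00101101110101110001→0 (0)
 71  01011011101011100010→0 (1)
 72  10110111010111000101→1 (0)
 73  01101110101110001010→0 (0)
 74  11011101011100010100→1 (0)
 75  10111010111000101000→1 (0)
 76  01110101110001010000→0 (1)
 77  11101011100010100001→1 (1)
 78  11010111000101000011→1 (0)
 79  10101110001010000110→1 (1)
 80  01011100010100001101→0 (1)
 81  10111000101000011011→1 (0)
 82  01110001010000110110→0 (1)
 83  11100010100001101101→1 (1)
 84  11000101000011011011→1 (1)
 85  10001010000110110111→1 (1)
 86  00010100001101101111→0 (1)
 87  00101000011011011111→0 (0)
 88  01010000110110111110→0 (1)
 89  10100001101101111101→1 (1)
 90  01000011011011111011→0 (0)
 91  10000110110111110110→1 (1)
 92  00001101101111101101→0 (0)
 93  00011011011111011010→0 (1)
 94  00110110111110110101→0 (1)
 95  01101101111101101011→0 (0)
 96  11011011111011010110→1 (0)
 97  10110111110110101100→1 (0)
 98  01101111101101011000→0 (0)
 99  11011111011010110000→1 (0)
100  10111110110101100000→1 (0)
101  01111101101011000000→0 (1)
102  11111011010110000001→1 (0)
103  11110110101100000010→1 (0)
104  11101101011000000100→1 (1)
105  11011010110000001001→1 (0)
106  10110101100000010010→1 (0)
107  01101011000000100100→0 (0)
108  11010110000001001000→1 (0)
109  10101100000010010000→1 (1)
110  01011000000100100001→0 (1)
111  10110000001001000011→1 (0)
112  01100000010010000110→0 (0)
113  11000000100100001100→1 (1)
114  10000001001000011001→1 (1)
115  00000010010000110011→0 (0)
116  00000100100001100110→0 (0)
117  00001001000011001100→0 (0)
118  00010010000110011000→0 (1)
119  00100100001100110001→0 (0)
120  01001000011001100010→0 (0)
121  10010000110011000100→1 (0)
122  00100001100110001000→0 (0)
123  01000011001100010000→0 (0)
124  10000110011000100000→1 (1)
125  00001100110001000001→0 (0)

011000100010001111100111001100111100110111101010110110100010101111000000101101110101110001010000110110111110110101100000010010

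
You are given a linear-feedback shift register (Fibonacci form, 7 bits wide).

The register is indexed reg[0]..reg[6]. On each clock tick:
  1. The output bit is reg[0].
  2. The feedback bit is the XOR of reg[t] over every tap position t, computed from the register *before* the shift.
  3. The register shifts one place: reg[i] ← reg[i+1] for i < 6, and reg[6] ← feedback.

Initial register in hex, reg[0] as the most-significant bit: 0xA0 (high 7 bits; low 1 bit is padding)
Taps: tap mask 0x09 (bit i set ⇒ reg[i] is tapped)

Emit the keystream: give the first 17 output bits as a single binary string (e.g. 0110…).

10100001010101111

step | reg (before) | out | fb
   0 | 1010000 | 1 | 1
   1 | 0100001 | 0 | 0
   2 | 1000010 | 1 | 1
   3 | 0000101 | 0 | 0
   4 | 0001010 | 0 | 1
   5 | 0010101 | 0 | 0
   6 | 0101010 | 0 | 1
   7 | 1010101 | 1 | 1
   8 | 0101011 | 0 | 1
   9 | 1010111 | 1 | 1
  10 | 0101111 | 0 | 1
  11 | 1011111 | 1 | 0
  12 | 0111110 | 0 | 1
  13 | 1111101 | 1 | 0
  14 | 1111010 | 1 | 0
  15 | 1110100 | 1 | 1
  16 | 1101001 | 1 | 0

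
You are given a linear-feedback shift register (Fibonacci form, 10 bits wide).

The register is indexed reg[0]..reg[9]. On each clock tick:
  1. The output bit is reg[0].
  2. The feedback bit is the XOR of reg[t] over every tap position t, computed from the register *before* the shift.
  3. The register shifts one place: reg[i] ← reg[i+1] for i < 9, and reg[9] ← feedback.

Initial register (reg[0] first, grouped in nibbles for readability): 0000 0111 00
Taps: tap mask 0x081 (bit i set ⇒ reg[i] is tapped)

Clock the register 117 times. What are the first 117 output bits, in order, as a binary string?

tick  register→output (feedback)
  0  0000011100→0 (1)
  1  0000111001→0 (0)
  2  0001110010→0 (0)
  3  0011100100→0 (1)
  4  0111001001→0 (0)
  5  1110010010→1 (1)
  6  1100100101→1 (0)
  7  1001001010→1 (1)
  8  0010010101→0 (1)
  9  0100101011→0 (0)
 10  1001010110→1 (0)
 11  0010101100→0 (1)
 12  0101011001→0 (0)
 13  1010110010→1 (1)
 14  0101100101→0 (1)
 15  1011001011→1 (1)
 16  0110010111→0 (1)
 17  1100101111→1 (0)
 18  1001011110→1 (0)
 19  0010111100→0 (1)
 20  0101111001→0 (0)
 21  1011110010→1 (1)
 22  0111100101→0 (1)
 23  1111001011→1 (1)
 24  1110010111→1 (0)
 25  1100101110→1 (0)
 26  1001011100→1 (0)
 27  0010111000→0 (0)
 28  0101110000→0 (0)
 29  1011100000→1 (1)
 30  0111000001→0 (0)
 31  1110000010→1 (1)
 32  1100000101→1 (0)
 33  1000001010→1 (1)
 34  0000010101→0 (1)
 35  0000101011→0 (0)
 36  0001010110→0 (1)
 37  0010101101→0 (1)
 38  0101011011→0 (0)
 39  1010110110→1 (0)
 40  0101101100→0 (1)
 41  1011011001→1 (1)
 42  0110110011→0 (0)
 43  1101100110→1 (0)
 44  1011001100→1 (0)
 45  0110011000→0 (0)
 46  1100110000→1 (1)
 47  1001100001→1 (1)
 48  0011000011→0 (0)
 49  0110000110→0 (1)
 50  1100001101→1 (0)
 51  1000011010→1 (1)
 52  0000110101→0 (1)
 53  0001101011→0 (0)
 54  0011010110→0 (1)
 55  0110101101→0 (1)
 56  1101011011→1 (1)
 57  1010110111→1 (0)
 58  0101101110→0 (1)
 59  1011011101→1 (0)
 60  0110111010→0 (0)
 61  1101110100→1 (0)
 62  1011101000→1 (1)
 63  0111010001→0 (0)
 64  1110100010→1 (1)
 65  1101000101→1 (0)
 66  1010001010→1 (1)
 67  0100010101→0 (1)
 68  1000101011→1 (1)
 69  0001010111→0 (1)
 70  0010101111→0 (1)
 71  0101011111→0 (1)
 72  1010111111→1 (0)
 73  0101111110→0 (1)
 74  1011111101→1 (0)
 75  0111111010→0 (0)
 76  1111110100→1 (0)
 77  1111101000→1 (1)
 78  1111010001→1 (1)
 79  1110100011→1 (1)
 80  1101000111→1 (0)
 81  1010001110→1 (0)
 82  0100011100→0 (1)
 83  1000111001→1 (1)
 84  0001110011→0 (0)
 85  0011100110→0 (1)
 86  0111001101→0 (1)
 87  1110011011→1 (1)
 88  1100110111→1 (0)
 89  1001101110→1 (0)
 90  0011011100→0 (1)
 91  0110111001→0 (0)
 92  1101110010→1 (1)
 93  1011100101→1 (0)
 94  0111001010→0 (0)
 95  1110010100→1 (0)
 96  1100101000→1 (1)
 97  1001010001→1 (1)
 98  0010100011→0 (0)
 99  0101000110→0 (1)
100  1010001101→1 (0)
101  0100011010→0 (0)
102  1000110100→1 (0)
103  0001101000→0 (0)
104  0011010000→0 (0)
105  0110100000→0 (0)
106  1101000000→1 (1)
107  1010000001→1 (1)
108  0100000011→0 (0)
109  1000000110→1 (0)
110  0000001100→0 (1)
111  0000011001→0 (0)
112  0000110010→0 (0)
113  0001100100→0 (1)
114  0011001001→0 (0)
115  0110010010→0 (0)
116  1100100100→1 (0)

000001110010010101100101111001011100000101011011001100001101011011101000101011111101000111001101110010100011010000001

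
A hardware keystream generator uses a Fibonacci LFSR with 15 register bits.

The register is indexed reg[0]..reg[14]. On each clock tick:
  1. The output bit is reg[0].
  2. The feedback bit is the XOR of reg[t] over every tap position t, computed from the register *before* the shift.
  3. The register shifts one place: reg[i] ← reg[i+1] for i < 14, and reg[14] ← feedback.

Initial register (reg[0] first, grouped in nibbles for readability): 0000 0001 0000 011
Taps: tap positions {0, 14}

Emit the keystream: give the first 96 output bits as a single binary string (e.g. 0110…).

000000010000011111111100000010101010111111100110011010101000100010011001111000011101110101111101

k : reg_k → out_k, fb_k
0: 000000010000011 → 0, fb=1
1: 000000100000111 → 0, fb=1
2: 000001000001111 → 0, fb=1
3: 000010000011111 → 0, fb=1
4: 000100000111111 → 0, fb=1
5: 001000001111111 → 0, fb=1
6: 010000011111111 → 0, fb=1
7: 100000111111111 → 1, fb=0
8: 000001111111110 → 0, fb=0
9: 000011111111100 → 0, fb=0
10: 000111111111000 → 0, fb=0
11: 001111111110000 → 0, fb=0
12: 011111111100000 → 0, fb=0
13: 111111111000000 → 1, fb=1
14: 111111110000001 → 1, fb=0
15: 111111100000010 → 1, fb=1
16: 111111000000101 → 1, fb=0
17: 111110000001010 → 1, fb=1
18: 111100000010101 → 1, fb=0
19: 111000000101010 → 1, fb=1
20: 110000001010101 → 1, fb=0
21: 100000010101010 → 1, fb=1
22: 000000101010101 → 0, fb=1
23: 000001010101011 → 0, fb=1
24: 000010101010111 → 0, fb=1
25: 000101010101111 → 0, fb=1
26: 001010101011111 → 0, fb=1
27: 010101010111111 → 0, fb=1
28: 101010101111111 → 1, fb=0
29: 010101011111110 → 0, fb=0
30: 101010111111100 → 1, fb=1
31: 010101111111001 → 0, fb=1
32: 101011111110011 → 1, fb=0
33: 010111111100110 → 0, fb=0
34: 101111111001100 → 1, fb=1
35: 011111110011001 → 0, fb=1
36: 111111100110011 → 1, fb=0
37: 111111001100110 → 1, fb=1
38: 111110011001101 → 1, fb=0
39: 111100110011010 → 1, fb=1
40: 111001100110101 → 1, fb=0
41: 110011001101010 → 1, fb=1
42: 100110011010101 → 1, fb=0
43: 001100110101010 → 0, fb=0
44: 011001101010100 → 0, fb=0
45: 110011010101000 → 1, fb=1
46: 100110101010001 → 1, fb=0
47: 001101010100010 → 0, fb=0
48: 011010101000100 → 0, fb=0
49: 110101010001000 → 1, fb=1
50: 101010100010001 → 1, fb=0
51: 010101000100010 → 0, fb=0
52: 101010001000100 → 1, fb=1
53: 010100010001001 → 0, fb=1
54: 101000100010011 → 1, fb=0
55: 010001000100110 → 0, fb=0
56: 100010001001100 → 1, fb=1
57: 000100010011001 → 0, fb=1
58: 001000100110011 → 0, fb=1
59: 010001001100111 → 0, fb=1
60: 100010011001111 → 1, fb=0
61: 000100110011110 → 0, fb=0
62: 001001100111100 → 0, fb=0
63: 010011001111000 → 0, fb=0
64: 100110011110000 → 1, fb=1
65: 001100111100001 → 0, fb=1
66: 011001111000011 → 0, fb=1
67: 110011110000111 → 1, fb=0
68: 100111100001110 → 1, fb=1
69: 001111000011101 → 0, fb=1
70: 011110000111011 → 0, fb=1
71: 111100001110111 → 1, fb=0
72: 111000011101110 → 1, fb=1
73: 110000111011101 → 1, fb=0
74: 100001110111010 → 1, fb=1
75: 000011101110101 → 0, fb=1
76: 000111011101011 → 0, fb=1
77: 001110111010111 → 0, fb=1
78: 011101110101111 → 0, fb=1
79: 111011101011111 → 1, fb=0
80: 110111010111110 → 1, fb=1
81: 101110101111101 → 1, fb=0
82: 011101011111010 → 0, fb=0
83: 111010111110100 → 1, fb=1
84: 110101111101001 → 1, fb=0
85: 101011111010010 → 1, fb=1
86: 010111110100101 → 0, fb=1
87: 101111101001011 → 1, fb=0
88: 011111010010110 → 0, fb=0
89: 111110100101100 → 1, fb=1
90: 111101001011001 → 1, fb=0
91: 111010010110010 → 1, fb=1
92: 110100101100101 → 1, fb=0
93: 101001011001010 → 1, fb=1
94: 010010110010101 → 0, fb=1
95: 100101100101011 → 1, fb=0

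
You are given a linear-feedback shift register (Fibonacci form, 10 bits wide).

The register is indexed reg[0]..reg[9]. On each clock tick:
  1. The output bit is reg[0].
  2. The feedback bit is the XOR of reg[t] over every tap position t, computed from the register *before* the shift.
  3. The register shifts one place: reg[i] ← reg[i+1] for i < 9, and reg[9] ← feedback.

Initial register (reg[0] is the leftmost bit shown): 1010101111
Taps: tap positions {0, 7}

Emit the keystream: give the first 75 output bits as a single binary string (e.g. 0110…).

tick  register→output (feedback)
  0  1010101111→1 (0)
  1  0101011110→0 (1)
  2  1010111101→1 (0)
  3  0101111010→0 (0)
  4  1011110100→1 (0)
  5  0111101000→0 (0)
  6  1111010000→1 (1)
  7  1110100001→1 (1)
  8  1101000011→1 (1)
  9  1010000111→1 (0)
 10  0100001110→0 (1)
 11  1000011101→1 (0)
 12  0000111010→0 (0)
 13  0001110100→0 (1)
 14  0011101001→0 (0)
 15  0111010010→0 (0)
 16  1110100100→1 (0)
 17  1101001000→1 (1)
 18  1010010001→1 (1)
 19  0100100011→0 (0)
 20  1001000110→1 (0)
 21  0010001100→0 (1)
 22  0100011001→0 (0)
 23  1000110010→1 (1)
 24  0001100101→0 (1)
 25  0011001011→0 (0)
 26  0110010110→0 (1)
 27  1100101101→1 (0)
 28  1001011010→1 (1)
 29  0010110101→0 (1)
 30  0101101011→0 (0)
 31  1011010110→1 (0)
 32  0110101100→0 (1)
 33  1101011001→1 (1)
 34  1010110011→1 (1)
 35  0101100111→0 (1)
 36  1011001111→1 (0)
 37  0110011110→0 (1)
 38  1100111101→1 (0)
 39  1001111010→1 (1)
 40  0011110101→0 (1)
 41  0111101011→0 (0)
 42  1111010110→1 (0)
 43  1110101100→1 (0)
 44  1101011000→1 (1)
 45  1010110001→1 (1)
 46  0101100011→0 (0)
 47  1011000110→1 (0)
 48  0110001100→0 (1)
 49  1100011001→1 (1)
 50  1000110011→1 (1)
 51  0001100111→0 (1)
 52  0011001111→0 (1)
 53  0110011111→0 (1)
 54  1100111111→1 (0)
 55  1001111110→1 (0)
 56  0011111100→0 (1)
 57  0111111001→0 (0)
 58  1111110010→1 (1)
 59  1111100101→1 (0)
 60  1111001010→1 (1)
 61  1110010101→1 (0)
 62  1100101010→1 (1)
 63  1001010101→1 (0)
 64  0010101010→0 (0)
 65  0101010100→0 (1)
 66  1010101001→1 (1)
 67  0101010011→0 (0)
 68  1010100110→1 (0)
 69  0101001100→0 (1)
 70  1010011001→1 (1)
 71  0100110011→0 (0)
 72  1001100110→1 (0)
 73  0011001100→0 (1)
 74  0110011001→0 (0)

101010111101000011101001000110010110101100111101011000110011111100101010100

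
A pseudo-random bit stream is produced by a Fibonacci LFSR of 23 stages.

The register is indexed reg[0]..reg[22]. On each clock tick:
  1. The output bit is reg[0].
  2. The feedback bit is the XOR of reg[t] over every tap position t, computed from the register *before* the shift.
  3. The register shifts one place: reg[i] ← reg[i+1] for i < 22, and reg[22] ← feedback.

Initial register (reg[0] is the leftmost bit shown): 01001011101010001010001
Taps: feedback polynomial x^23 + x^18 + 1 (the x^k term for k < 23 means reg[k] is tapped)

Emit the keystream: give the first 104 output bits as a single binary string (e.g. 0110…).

01001011101010001010001110001011000010010000111101101101011110011101000001011000001100100011000100111001

k : reg_k → out_k, fb_k
0: 01001011101010001010001 → 0, fb=1
1: 10010111010100010100011 → 1, fb=1
2: 00101110101000101000111 → 0, fb=0
3: 01011101010001010001110 → 0, fb=0
4: 10111010100010100011100 → 1, fb=0
5: 01110101000101000111000 → 0, fb=1
6: 11101010001010001110001 → 1, fb=0
7: 11010100010100011100010 → 1, fb=1
8: 10101000101000111000101 → 1, fb=1
9: 01010001010001110001011 → 0, fb=0
10: 10100010100011100010110 → 1, fb=0
11: 01000101000111000101100 → 0, fb=0
12: 10001010001110001011000 → 1, fb=0
13: 00010100011100010110000 → 0, fb=1
14: 00101000111000101100001 → 0, fb=0
15: 01010001110001011000010 → 0, fb=0
16: 10100011100010110000100 → 1, fb=1
17: 01000111000101100001001 → 0, fb=0
18: 10001110001011000010010 → 1, fb=0
19: 00011100010110000100100 → 0, fb=0
20: 00111000101100001001000 → 0, fb=0
21: 01110001011000010010000 → 0, fb=1
22: 11100010110000100100001 → 1, fb=1
23: 11000101100001001000011 → 1, fb=1
24: 10001011000010010000111 → 1, fb=1
25: 00010110000100100001111 → 0, fb=0
26: 00101100001001000011110 → 0, fb=1
27: 01011000010010000111101 → 0, fb=1
28: 10110000100100001111011 → 1, fb=0
29: 01100001001000011110110 → 0, fb=1
30: 11000010010000111101101 → 1, fb=1
31: 10000100100001111011011 → 1, fb=0
32: 00001001000011110110110 → 0, fb=1
33: 00010010000111101101101 → 0, fb=0
34: 00100100001111011011010 → 0, fb=1
35: 01001000011110110110101 → 0, fb=1
36: 10010000111101101101011 → 1, fb=1
37: 00100001111011011010111 → 0, fb=1
38: 01000011110110110101111 → 0, fb=0
39: 10000111101101101011110 → 1, fb=0
40: 00001111011011010111100 → 0, fb=1
41: 00011110110110101111001 → 0, fb=1
42: 00111101101101011110011 → 0, fb=1
43: 01111011011010111100111 → 0, fb=0
44: 11110110110101111001110 → 1, fb=1
45: 11101101101011110011101 → 1, fb=0
46: 11011011010111100111010 → 1, fb=0
47: 10110110101111001110100 → 1, fb=0
48: 01101101011110011101000 → 0, fb=0
49: 11011010111100111010000 → 1, fb=0
50: 10110101111001110100000 → 1, fb=1
51: 01101011110011101000001 → 0, fb=0
52: 11010111100111010000010 → 1, fb=1
53: 10101111001110100000101 → 1, fb=1
54: 01011110011101000001011 → 0, fb=0
55: 10111100111010000010110 → 1, fb=0
56: 01111001110100000101100 → 0, fb=0
57: 11110011101000001011000 → 1, fb=0
58: 11100111010000010110000 → 1, fb=0
59: 11001110100000101100000 → 1, fb=1
60: 10011101000001011000001 → 1, fb=1
61: 00111010000010110000011 → 0, fb=0
62: 01110100000101100000110 → 0, fb=0
63: 11101000001011000001100 → 1, fb=1
64: 11010000010110000011001 → 1, fb=0
65: 10100000101100000110010 → 1, fb=0
66: 01000001011000001100100 → 0, fb=0
67: 10000010110000011001000 → 1, fb=1
68: 00000101100000110010001 → 0, fb=1
69: 00001011000001100100011 → 0, fb=0
70: 00010110000011001000110 → 0, fb=0
71: 00101100000110010001100 → 0, fb=0
72: 01011000001100100011000 → 0, fb=1
73: 10110000011001000110001 → 1, fb=0
74: 01100000110010001100010 → 0, fb=0
75: 11000001100100011000100 → 1, fb=1
76: 10000011001000110001001 → 1, fb=1
77: 00000110010001100010011 → 0, fb=1
78: 00001100100011000100111 → 0, fb=0
79: 00011001000110001001110 → 0, fb=0
80: 00110010001100010011100 → 0, fb=1
81: 01100100011000100111001 → 0, fb=1
82: 11001000110001001110011 → 1, fb=0
83: 10010001100010011100110 → 1, fb=1
84: 00100011000100111001101 → 0, fb=0
85: 01000110001001110011010 → 0, fb=1
86: 10001100010011100110101 → 1, fb=0
87: 00011000100111001101010 → 0, fb=0
88: 00110001001110011010100 → 0, fb=1
89: 01100010011100110101001 → 0, fb=0
90: 11000100111001101010010 → 1, fb=0
91: 10001001110011010100100 → 1, fb=1
92: 00010011100110101001001 → 0, fb=0
93: 00100111001101010010010 → 0, fb=1
94: 01001110011010100100101 → 0, fb=0
95: 10011100110101001001010 → 1, fb=1
96: 00111001101010010010101 → 0, fb=1
97: 01110011010100100101011 → 0, fb=0
98: 11100110101001001010110 → 1, fb=0
99: 11001101010010010101100 → 1, fb=1
100: 10011010100100101011001 → 1, fb=0
101: 00110101001001010110010 → 0, fb=1
102: 01101010010010101100101 → 0, fb=0
103: 11010100100101011001010 → 1, fb=1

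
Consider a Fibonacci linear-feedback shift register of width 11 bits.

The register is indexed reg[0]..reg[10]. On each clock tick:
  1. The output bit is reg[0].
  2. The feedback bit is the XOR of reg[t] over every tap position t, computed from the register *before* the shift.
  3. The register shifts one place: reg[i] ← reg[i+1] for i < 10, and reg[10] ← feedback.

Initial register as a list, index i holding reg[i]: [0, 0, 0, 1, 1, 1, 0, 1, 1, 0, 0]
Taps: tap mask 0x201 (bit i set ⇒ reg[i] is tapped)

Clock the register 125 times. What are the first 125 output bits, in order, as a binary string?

00011101100000110110101011011011101101101100011100011111001010011000010000111111010100110010001011010000010010000000101111111

step | reg (before) | out | fb
   0 | 00011101100 | 0 | 0
   1 | 00111011000 | 0 | 0
   2 | 01110110000 | 0 | 0
   3 | 11101100000 | 1 | 1
   4 | 11011000001 | 1 | 1
   5 | 10110000011 | 1 | 0
   6 | 01100000110 | 0 | 1
   7 | 11000001101 | 1 | 1
   8 | 10000011011 | 1 | 0
   9 | 00000110110 | 0 | 1
  10 | 00001101101 | 0 | 0
  11 | 00011011010 | 0 | 1
  12 | 00110110101 | 0 | 0
  13 | 01101101010 | 0 | 1
  14 | 11011010101 | 1 | 1
  15 | 10110101011 | 1 | 0
  16 | 01101010110 | 0 | 1
  17 | 11010101101 | 1 | 1
  18 | 10101011011 | 1 | 0
  19 | 01010110110 | 0 | 1
  20 | 10101101101 | 1 | 1
  21 | 01011011011 | 0 | 1
  22 | 10110110111 | 1 | 0
  23 | 01101101110 | 0 | 1
  24 | 11011011101 | 1 | 1
  25 | 10110111011 | 1 | 0
  26 | 01101110110 | 0 | 1
  27 | 11011101101 | 1 | 1
  28 | 10111011011 | 1 | 0
  29 | 01110110110 | 0 | 1
  30 | 11101101101 | 1 | 1
  31 | 11011011011 | 1 | 0
  32 | 10110110110 | 1 | 0
  33 | 01101101100 | 0 | 0
  34 | 11011011000 | 1 | 1
  35 | 10110110001 | 1 | 1
  36 | 01101100011 | 0 | 1
  37 | 11011000111 | 1 | 0
  38 | 10110001110 | 1 | 0
  39 | 01100011100 | 0 | 0
  40 | 11000111000 | 1 | 1
  41 | 10001110001 | 1 | 1
  42 | 00011100011 | 0 | 1
  43 | 00111000111 | 0 | 1
  44 | 01110001111 | 0 | 1
  45 | 11100011111 | 1 | 0
  46 | 11000111110 | 1 | 0
  47 | 10001111100 | 1 | 1
  48 | 00011111001 | 0 | 0
  49 | 00111110010 | 0 | 1
  50 | 01111100101 | 0 | 0
  51 | 11111001010 | 1 | 0
  52 | 11110010100 | 1 | 1
  53 | 11100101001 | 1 | 1
  54 | 11001010011 | 1 | 0
  55 | 10010100110 | 1 | 0
  56 | 00101001100 | 0 | 0
  57 | 01010011000 | 0 | 0
  58 | 10100110000 | 1 | 1
  59 | 01001100001 | 0 | 0
  60 | 10011000010 | 1 | 0
  61 | 00110000100 | 0 | 0
  62 | 01100001000 | 0 | 0
  63 | 11000010000 | 1 | 1
  64 | 10000100001 | 1 | 1
  65 | 00001000011 | 0 | 1
  66 | 00010000111 | 0 | 1
  67 | 00100001111 | 0 | 1
  68 | 01000011111 | 0 | 1
  69 | 10000111111 | 1 | 0
  70 | 00001111110 | 0 | 1
  71 | 00011111101 | 0 | 0
  72 | 00111111010 | 0 | 1
  73 | 01111110101 | 0 | 0
  74 | 11111101010 | 1 | 0
  75 | 11111010100 | 1 | 1
  76 | 11110101001 | 1 | 1
  77 | 11101010011 | 1 | 0
  78 | 11010100110 | 1 | 0
  79 | 10101001100 | 1 | 1
  80 | 01010011001 | 0 | 0
  81 | 10100110010 | 1 | 0
  82 | 01001100100 | 0 | 0
  83 | 10011001000 | 1 | 1
  84 | 00110010001 | 0 | 0
  85 | 01100100010 | 0 | 1
  86 | 11001000101 | 1 | 1
  87 | 10010001011 | 1 | 0
  88 | 00100010110 | 0 | 1
  89 | 01000101101 | 0 | 0
  90 | 10001011010 | 1 | 0
  91 | 00010110100 | 0 | 0
  92 | 00101101000 | 0 | 0
  93 | 01011010000 | 0 | 0
  94 | 10110100000 | 1 | 1
  95 | 01101000001 | 0 | 0
  96 | 11010000010 | 1 | 0
  97 | 10100000100 | 1 | 1
  98 | 01000001001 | 0 | 0
  99 | 10000010010 | 1 | 0
 100 | 00000100100 | 0 | 0
 101 | 00001001000 | 0 | 0
 102 | 00010010000 | 0 | 0
 103 | 00100100000 | 0 | 0
 104 | 01001000000 | 0 | 0
 105 | 10010000000 | 1 | 1
 106 | 00100000001 | 0 | 0
 107 | 01000000010 | 0 | 1
 108 | 10000000101 | 1 | 1
 109 | 00000001011 | 0 | 1
 110 | 00000010111 | 0 | 1
 111 | 00000101111 | 0 | 1
 112 | 00001011111 | 0 | 1
 113 | 00010111111 | 0 | 1
 114 | 00101111111 | 0 | 1
 115 | 01011111111 | 0 | 1
 116 | 10111111111 | 1 | 0
 117 | 01111111110 | 0 | 1
 118 | 11111111101 | 1 | 1
 119 | 11111111011 | 1 | 0
 120 | 11111110110 | 1 | 0
 121 | 11111101100 | 1 | 1
 122 | 11111011001 | 1 | 1
 123 | 11110110011 | 1 | 0
 124 | 11101100110 | 1 | 0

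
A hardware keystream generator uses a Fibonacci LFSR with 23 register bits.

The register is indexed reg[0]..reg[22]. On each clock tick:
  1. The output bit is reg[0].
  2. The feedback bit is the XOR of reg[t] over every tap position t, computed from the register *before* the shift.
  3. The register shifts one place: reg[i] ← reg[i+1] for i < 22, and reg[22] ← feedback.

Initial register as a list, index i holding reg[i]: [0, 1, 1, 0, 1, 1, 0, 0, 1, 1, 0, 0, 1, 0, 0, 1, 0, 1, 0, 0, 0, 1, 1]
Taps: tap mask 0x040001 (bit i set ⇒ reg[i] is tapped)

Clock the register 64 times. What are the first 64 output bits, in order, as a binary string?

step | reg (before) | out | fb
   0 | 01101100110010010100011 | 0 | 0
   1 | 11011001100100101000110 | 1 | 1
   2 | 10110011001001010001101 | 1 | 1
   3 | 01100110010010100011011 | 0 | 1
   4 | 11001100100101000110111 | 1 | 0
   5 | 10011001001010001101110 | 1 | 1
   6 | 00110010010100011011101 | 0 | 1
   7 | 01100100101000110111011 | 0 | 1
   8 | 11001001010001101110111 | 1 | 0
   9 | 10010010100011011101110 | 1 | 1
  10 | 00100101000110111011101 | 0 | 1
  11 | 01001010001101110111011 | 0 | 1
  12 | 10010100011011101110111 | 1 | 0
  13 | 00101000110111011101110 | 0 | 0
  14 | 01010001101110111011100 | 0 | 1
  15 | 10100011011101110111001 | 1 | 0
  16 | 01000110111011101110010 | 0 | 1
  17 | 10001101110111011100101 | 1 | 1
  18 | 00011011101110111001011 | 0 | 0
  19 | 00110111011101110010110 | 0 | 1
  20 | 01101110111011100101101 | 0 | 0
  21 | 11011101110111001011010 | 1 | 0
  22 | 10111011101110010110100 | 1 | 0
  23 | 01110111011100101101000 | 0 | 0
  24 | 11101110111001011010000 | 1 | 0
  25 | 11011101110010110100000 | 1 | 1
  26 | 10111011100101101000001 | 1 | 1
  27 | 01110111001011010000011 | 0 | 0
  28 | 11101110010110100000110 | 1 | 1
  29 | 11011100101101000001101 | 1 | 1
  30 | 10111001011010000011011 | 1 | 0
  31 | 01110010110100000110110 | 0 | 1
  32 | 11100101101000001101101 | 1 | 1
  33 | 11001011010000011011011 | 1 | 0
  34 | 10010110100000110110110 | 1 | 0
  35 | 00101101000001101101100 | 0 | 0
  36 | 01011010000011011011000 | 0 | 1
  37 | 10110100000110110110001 | 1 | 0
  38 | 01101000001101101100010 | 0 | 0
  39 | 11010000011011011000100 | 1 | 1
  40 | 10100000110110110001001 | 1 | 1
  41 | 01000001101101100010011 | 0 | 1
  42 | 10000011011011000100111 | 1 | 1
  43 | 00000110110110001001111 | 0 | 0
  44 | 00001101101100010011110 | 0 | 1
  45 | 00011011011000100111101 | 0 | 1
  46 | 00110110110001001111011 | 0 | 1
  47 | 01101101100010011110111 | 0 | 1
  48 | 11011011000100111101111 | 1 | 1
  49 | 10110110001001111011111 | 1 | 0
  50 | 01101100010011110111110 | 0 | 1
  51 | 11011000100111101111101 | 1 | 0
  52 | 10110001001111011111010 | 1 | 0
  53 | 01100010011110111110100 | 0 | 1
  54 | 11000100111101111101001 | 1 | 1
  55 | 10001001111011111010011 | 1 | 0
  56 | 00010011110111110100110 | 0 | 0
  57 | 00100111101111101001100 | 0 | 0
  58 | 01001111011111010011000 | 0 | 1
  59 | 10011110111110100110001 | 1 | 0
  60 | 00111101111101001100010 | 0 | 0
  61 | 01111011111010011000100 | 0 | 0
  62 | 11110111110100110001000 | 1 | 1
  63 | 11101111101001100010001 | 1 | 0

0110110011001001010001101110111011100101101000001101101100010011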